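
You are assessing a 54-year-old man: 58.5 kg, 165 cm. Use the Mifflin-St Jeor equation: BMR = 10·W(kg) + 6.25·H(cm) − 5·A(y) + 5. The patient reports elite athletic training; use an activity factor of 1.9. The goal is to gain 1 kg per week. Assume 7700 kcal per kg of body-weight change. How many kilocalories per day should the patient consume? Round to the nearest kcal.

Mifflin-St Jeor (male): BMR = 10(58.5) + 6.25(165) − 5(54) + 5 = 585 + 1031.25 − 270 + 5 = 1351.25 kcal/day.
TEE = 1351.25 × 1.9 = 2567.375 kcal/day.
Required daily surplus = 1 × 7700 ÷ 7 = 1100 kcal/day.
Target intake = 2567.375 + 1100 = 3667.375 kcal/day.

3667 kilocalories per day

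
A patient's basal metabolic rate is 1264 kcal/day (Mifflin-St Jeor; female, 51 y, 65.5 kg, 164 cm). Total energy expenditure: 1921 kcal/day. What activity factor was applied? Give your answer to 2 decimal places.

Activity factor = TEE ÷ BMR = 1921 ÷ 1264 = 1.52.

1.52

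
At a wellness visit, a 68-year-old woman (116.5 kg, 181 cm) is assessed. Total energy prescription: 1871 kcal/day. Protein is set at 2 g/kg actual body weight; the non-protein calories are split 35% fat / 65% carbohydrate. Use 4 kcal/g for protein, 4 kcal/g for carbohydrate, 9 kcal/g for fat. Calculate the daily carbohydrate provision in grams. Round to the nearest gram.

153 g/day

Protein = 2 × 116.5 = 233 g → 233 × 4 = 932 kcal.
Non-protein calories = 1871 − 932 = 939 kcal.
Fat: 35% × 939 = 328.65 kcal; carbohydrate: 610.35 kcal.
Carbohydrate: 610.35 kcal ÷ 4 kcal/g = 152.5875 g.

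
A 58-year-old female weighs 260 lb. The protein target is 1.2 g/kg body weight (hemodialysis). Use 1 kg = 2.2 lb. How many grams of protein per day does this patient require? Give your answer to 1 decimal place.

141.8 g/day

Weight in kg = 260 ÷ 2.2 = 118.1818 kg.
Protein = 1.2 g/kg × 118.1818 kg = 141.8182 g/day.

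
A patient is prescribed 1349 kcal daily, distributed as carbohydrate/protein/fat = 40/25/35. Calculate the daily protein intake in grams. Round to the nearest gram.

Protein energy = 25% × 1349 = 337.25 kcal.
At 4 kcal/g: 337.25 ÷ 4 = 84.3125 g.

84 g/day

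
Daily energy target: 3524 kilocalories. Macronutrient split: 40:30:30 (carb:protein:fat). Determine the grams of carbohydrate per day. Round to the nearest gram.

Carbohydrate energy = 40% × 3524 = 1409.6 kcal.
At 4 kcal/g: 1409.6 ÷ 4 = 352.4 g.

352 g/day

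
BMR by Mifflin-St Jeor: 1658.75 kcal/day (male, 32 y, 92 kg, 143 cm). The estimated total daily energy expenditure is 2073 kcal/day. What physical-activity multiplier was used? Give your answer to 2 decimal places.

Activity factor = TEE ÷ BMR = 2073 ÷ 1658.75 = 1.25.

1.25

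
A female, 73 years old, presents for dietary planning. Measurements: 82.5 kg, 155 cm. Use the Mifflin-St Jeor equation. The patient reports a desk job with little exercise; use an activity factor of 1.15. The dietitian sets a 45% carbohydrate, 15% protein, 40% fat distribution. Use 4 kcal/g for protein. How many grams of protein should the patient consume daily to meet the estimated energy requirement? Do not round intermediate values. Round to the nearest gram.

55 g/day

Mifflin-St Jeor (female): BMR = 10(82.5) + 6.25(155) − 5(73) − 161 = 825 + 968.75 − 365 − 161 = 1267.75 kcal/day.
TEE = 1267.75 × 1.15 = 1457.9125 kcal/day.
Protein energy = 15% × 1457.9125 = 218.6869 kcal.
Protein = 218.6869 ÷ 4 kcal/g = 54.6717 g.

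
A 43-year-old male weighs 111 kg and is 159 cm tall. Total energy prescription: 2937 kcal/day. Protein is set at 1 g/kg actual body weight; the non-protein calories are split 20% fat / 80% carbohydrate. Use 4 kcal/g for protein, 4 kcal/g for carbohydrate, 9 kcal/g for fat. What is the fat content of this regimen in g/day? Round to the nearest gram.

55 g/day

Protein = 1 × 111 = 111 g → 111 × 4 = 444 kcal.
Non-protein calories = 2937 − 444 = 2493 kcal.
Fat: 20% × 2493 = 498.6 kcal; carbohydrate: 1994.4 kcal.
Fat: 498.6 kcal ÷ 9 kcal/g = 55.4 g.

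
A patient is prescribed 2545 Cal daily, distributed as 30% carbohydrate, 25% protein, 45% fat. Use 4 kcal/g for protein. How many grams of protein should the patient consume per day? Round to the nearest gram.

159 g/day

Protein energy = 25% × 2545 = 636.25 kcal.
At 4 kcal/g: 636.25 ÷ 4 = 159.0625 g.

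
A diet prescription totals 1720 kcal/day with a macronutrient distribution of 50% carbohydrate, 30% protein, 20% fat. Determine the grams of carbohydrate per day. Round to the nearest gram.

Carbohydrate energy = 50% × 1720 = 860 kcal.
At 4 kcal/g: 860 ÷ 4 = 215 g.

215 g/day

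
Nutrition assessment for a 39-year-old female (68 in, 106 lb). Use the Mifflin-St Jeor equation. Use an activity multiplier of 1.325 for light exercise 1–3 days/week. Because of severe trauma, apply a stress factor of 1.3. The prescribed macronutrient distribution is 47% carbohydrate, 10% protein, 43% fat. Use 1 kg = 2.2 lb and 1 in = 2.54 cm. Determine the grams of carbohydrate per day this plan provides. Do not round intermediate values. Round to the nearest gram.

244 g/day

Convert to metric: weight = 106 ÷ 2.2 = 48.1818 kg; height = 68 × 2.54 = 172.72 cm.
Mifflin-St Jeor (female): BMR = 10(48.1818) + 6.25(172.72) − 5(39) − 161 = 481.8182 + 1079.5 − 195 − 161 = 1205.3182 kcal/day.
TEE = 1205.3182 × 1.325 = 1597.0466 kcal/day.
With stress factor 1.3: 1597.0466 × 1.3 = 2076.1606 kcal/day.
Carbohydrate energy = 47% × 2076.1606 = 975.7955 kcal.
Carbohydrate = 975.7955 ÷ 4 kcal/g = 243.9489 g.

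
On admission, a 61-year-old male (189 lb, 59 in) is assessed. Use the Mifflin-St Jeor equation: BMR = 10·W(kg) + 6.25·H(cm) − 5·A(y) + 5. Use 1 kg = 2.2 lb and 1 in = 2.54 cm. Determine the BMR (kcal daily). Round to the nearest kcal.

1496 kcal daily

Convert to metric: weight = 189 ÷ 2.2 = 85.9091 kg; height = 59 × 2.54 = 149.86 cm.
Mifflin-St Jeor (male): BMR = 10(85.9091) + 6.25(149.86) − 5(61) + 5 = 859.0909 + 936.625 − 305 + 5 = 1495.7159 kcal/day.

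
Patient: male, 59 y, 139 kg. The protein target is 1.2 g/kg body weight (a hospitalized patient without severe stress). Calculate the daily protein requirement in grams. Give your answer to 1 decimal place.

166.8 g/day

Protein = 1.2 g/kg × 139 kg = 166.8 g/day.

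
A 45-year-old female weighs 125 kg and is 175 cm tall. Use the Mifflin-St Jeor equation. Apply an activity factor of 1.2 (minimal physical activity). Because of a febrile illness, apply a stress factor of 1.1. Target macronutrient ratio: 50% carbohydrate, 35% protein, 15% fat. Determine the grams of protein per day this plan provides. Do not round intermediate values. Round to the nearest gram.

226 g/day

Mifflin-St Jeor (female): BMR = 10(125) + 6.25(175) − 5(45) − 161 = 1250 + 1093.75 − 225 − 161 = 1957.75 kcal/day.
TEE = 1957.75 × 1.2 = 2349.3 kcal/day.
With stress factor 1.1: 2349.3 × 1.1 = 2584.23 kcal/day.
Protein energy = 35% × 2584.23 = 904.4805 kcal.
Protein = 904.4805 ÷ 4 kcal/g = 226.1201 g.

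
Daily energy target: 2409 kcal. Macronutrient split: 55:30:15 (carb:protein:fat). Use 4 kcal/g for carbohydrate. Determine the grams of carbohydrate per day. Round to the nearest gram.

Carbohydrate energy = 55% × 2409 = 1324.95 kcal.
At 4 kcal/g: 1324.95 ÷ 4 = 331.2375 g.

331 g/day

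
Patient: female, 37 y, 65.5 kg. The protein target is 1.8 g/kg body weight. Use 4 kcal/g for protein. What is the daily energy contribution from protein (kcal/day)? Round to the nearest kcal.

472 kcal/day

Protein = 1.8 g/kg × 65.5 kg = 117.9 g/day.
Protein energy = 117.9 g × 4 kcal/g = 471.6 kcal/day.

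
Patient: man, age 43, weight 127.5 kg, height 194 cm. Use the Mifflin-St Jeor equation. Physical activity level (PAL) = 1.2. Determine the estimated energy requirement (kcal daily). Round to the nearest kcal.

Mifflin-St Jeor (male): BMR = 10(127.5) + 6.25(194) − 5(43) + 5 = 1275 + 1212.5 − 215 + 5 = 2277.5 kcal/day.
TEE = BMR × activity factor = 2277.5 × 1.2 = 2733 kcal/day.

2733 kcal daily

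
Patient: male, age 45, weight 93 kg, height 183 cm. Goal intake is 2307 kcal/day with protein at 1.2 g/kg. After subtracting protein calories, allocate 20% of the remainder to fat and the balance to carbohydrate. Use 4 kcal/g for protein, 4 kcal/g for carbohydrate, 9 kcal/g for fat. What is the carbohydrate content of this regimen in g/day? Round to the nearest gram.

Protein = 1.2 × 93 = 111.6 g → 111.6 × 4 = 446.4 kcal.
Non-protein calories = 2307 − 446.4 = 1860.6 kcal.
Fat: 20% × 1860.6 = 372.12 kcal; carbohydrate: 1488.48 kcal.
Carbohydrate: 1488.48 kcal ÷ 4 kcal/g = 372.12 g.

372 g/day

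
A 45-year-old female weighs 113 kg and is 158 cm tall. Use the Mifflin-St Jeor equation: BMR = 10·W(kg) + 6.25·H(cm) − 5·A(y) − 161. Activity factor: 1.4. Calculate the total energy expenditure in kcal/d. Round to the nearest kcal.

Mifflin-St Jeor (female): BMR = 10(113) + 6.25(158) − 5(45) − 161 = 1130 + 987.5 − 225 − 161 = 1731.5 kcal/day.
TEE = BMR × activity factor = 1731.5 × 1.4 = 2424.1 kcal/day.

2424 kcal/d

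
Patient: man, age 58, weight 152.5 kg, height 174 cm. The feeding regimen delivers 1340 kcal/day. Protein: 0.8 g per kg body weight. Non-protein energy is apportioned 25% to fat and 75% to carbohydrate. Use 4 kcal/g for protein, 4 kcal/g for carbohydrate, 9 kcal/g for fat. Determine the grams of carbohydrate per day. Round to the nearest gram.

Protein = 0.8 × 152.5 = 122 g → 122 × 4 = 488 kcal.
Non-protein calories = 1340 − 488 = 852 kcal.
Fat: 25% × 852 = 213 kcal; carbohydrate: 639 kcal.
Carbohydrate: 639 kcal ÷ 4 kcal/g = 159.75 g.

160 g/day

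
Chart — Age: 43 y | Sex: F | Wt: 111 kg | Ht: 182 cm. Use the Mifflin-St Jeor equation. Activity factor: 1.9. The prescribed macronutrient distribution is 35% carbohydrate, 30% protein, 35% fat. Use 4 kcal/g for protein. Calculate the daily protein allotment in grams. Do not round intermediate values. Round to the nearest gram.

267 g/day

Mifflin-St Jeor (female): BMR = 10(111) + 6.25(182) − 5(43) − 161 = 1110 + 1137.5 − 215 − 161 = 1871.5 kcal/day.
TEE = 1871.5 × 1.9 = 3555.85 kcal/day.
Protein energy = 30% × 3555.85 = 1066.755 kcal.
Protein = 1066.755 ÷ 4 kcal/g = 266.6888 g.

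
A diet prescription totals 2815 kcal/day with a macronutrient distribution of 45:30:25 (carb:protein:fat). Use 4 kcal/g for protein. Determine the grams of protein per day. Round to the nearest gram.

211 g/day

Protein energy = 30% × 2815 = 844.5 kcal.
At 4 kcal/g: 844.5 ÷ 4 = 211.125 g.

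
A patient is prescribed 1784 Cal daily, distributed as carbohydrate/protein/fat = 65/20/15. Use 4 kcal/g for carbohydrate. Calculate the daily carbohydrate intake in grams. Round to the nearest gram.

290 g/day

Carbohydrate energy = 65% × 1784 = 1159.6 kcal.
At 4 kcal/g: 1159.6 ÷ 4 = 289.9 g.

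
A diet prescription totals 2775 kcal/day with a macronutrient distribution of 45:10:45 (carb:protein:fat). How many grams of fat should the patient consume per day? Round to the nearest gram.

Fat energy = 45% × 2775 = 1248.75 kcal.
At 9 kcal/g: 1248.75 ÷ 9 = 138.75 g.

139 g/day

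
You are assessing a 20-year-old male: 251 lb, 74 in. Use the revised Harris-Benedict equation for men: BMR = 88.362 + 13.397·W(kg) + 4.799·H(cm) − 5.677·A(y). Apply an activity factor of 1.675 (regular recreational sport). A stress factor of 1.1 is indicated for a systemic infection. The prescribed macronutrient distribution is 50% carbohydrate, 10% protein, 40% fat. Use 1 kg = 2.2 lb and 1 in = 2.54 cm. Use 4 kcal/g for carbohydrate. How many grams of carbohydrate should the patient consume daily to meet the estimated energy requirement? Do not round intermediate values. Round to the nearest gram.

Convert to metric: weight = 251 ÷ 2.2 = 114.0909 kg; height = 74 × 2.54 = 187.96 cm.
Harris-Benedict: BMR = 88.362 + 13.397(114.0909) + 4.799(187.96) − 5.677(20) = 2405.3179 kcal/day.
TEE = 2405.3179 × 1.675 = 4028.9076 kcal/day.
With stress factor 1.1: 4028.9076 × 1.1 = 4431.7983 kcal/day.
Carbohydrate energy = 50% × 4431.7983 = 2215.8992 kcal.
Carbohydrate = 2215.8992 ÷ 4 kcal/g = 553.9748 g.

554 g/day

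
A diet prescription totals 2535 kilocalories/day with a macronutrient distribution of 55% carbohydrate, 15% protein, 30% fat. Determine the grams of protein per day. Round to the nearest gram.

Protein energy = 15% × 2535 = 380.25 kcal.
At 4 kcal/g: 380.25 ÷ 4 = 95.0625 g.

95 g/day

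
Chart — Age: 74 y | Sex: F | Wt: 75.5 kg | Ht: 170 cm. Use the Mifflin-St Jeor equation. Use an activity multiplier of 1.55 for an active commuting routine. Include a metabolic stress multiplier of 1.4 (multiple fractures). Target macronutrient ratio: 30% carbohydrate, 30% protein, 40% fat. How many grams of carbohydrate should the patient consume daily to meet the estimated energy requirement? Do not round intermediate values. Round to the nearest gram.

Mifflin-St Jeor (female): BMR = 10(75.5) + 6.25(170) − 5(74) − 161 = 755 + 1062.5 − 370 − 161 = 1286.5 kcal/day.
TEE = 1286.5 × 1.55 = 1994.075 kcal/day.
With stress factor 1.4: 1994.075 × 1.4 = 2791.705 kcal/day.
Carbohydrate energy = 30% × 2791.705 = 837.5115 kcal.
Carbohydrate = 837.5115 ÷ 4 kcal/g = 209.3779 g.

209 g/day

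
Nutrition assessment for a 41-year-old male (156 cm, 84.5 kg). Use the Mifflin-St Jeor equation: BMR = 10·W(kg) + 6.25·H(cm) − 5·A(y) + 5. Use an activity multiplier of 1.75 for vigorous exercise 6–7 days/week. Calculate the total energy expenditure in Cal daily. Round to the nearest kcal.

Mifflin-St Jeor (male): BMR = 10(84.5) + 6.25(156) − 5(41) + 5 = 845 + 975 − 205 + 5 = 1620 kcal/day.
TEE = BMR × activity factor = 1620 × 1.75 = 2835 kcal/day.

2835 Cal daily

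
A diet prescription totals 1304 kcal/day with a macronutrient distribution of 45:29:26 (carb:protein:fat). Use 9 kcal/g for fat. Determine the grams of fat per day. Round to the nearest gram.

38 g/day

Fat energy = 26% × 1304 = 339.04 kcal.
At 9 kcal/g: 339.04 ÷ 9 = 37.6711 g.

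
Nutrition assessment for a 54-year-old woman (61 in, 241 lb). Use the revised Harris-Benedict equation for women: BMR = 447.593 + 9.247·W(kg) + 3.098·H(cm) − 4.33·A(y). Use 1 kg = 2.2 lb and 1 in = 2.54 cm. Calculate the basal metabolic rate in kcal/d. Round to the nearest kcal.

Convert to metric: weight = 241 ÷ 2.2 = 109.5455 kg; height = 61 × 2.54 = 154.94 cm.
Harris-Benedict: BMR = 447.593 + 9.247(109.5455) + 3.098(154.94) − 4.33(54) = 1706.7439 kcal/day.

1707 kcal/d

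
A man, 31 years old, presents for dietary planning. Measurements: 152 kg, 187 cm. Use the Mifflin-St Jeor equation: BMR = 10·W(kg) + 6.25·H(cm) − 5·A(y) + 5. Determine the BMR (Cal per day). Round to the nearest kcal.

2539 Cal per day

Mifflin-St Jeor (male): BMR = 10(152) + 6.25(187) − 5(31) + 5 = 1520 + 1168.75 − 155 + 5 = 2538.75 kcal/day.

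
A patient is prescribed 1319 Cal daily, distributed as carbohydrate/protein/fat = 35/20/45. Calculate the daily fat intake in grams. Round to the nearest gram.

Fat energy = 45% × 1319 = 593.55 kcal.
At 9 kcal/g: 593.55 ÷ 9 = 65.95 g.

66 g/day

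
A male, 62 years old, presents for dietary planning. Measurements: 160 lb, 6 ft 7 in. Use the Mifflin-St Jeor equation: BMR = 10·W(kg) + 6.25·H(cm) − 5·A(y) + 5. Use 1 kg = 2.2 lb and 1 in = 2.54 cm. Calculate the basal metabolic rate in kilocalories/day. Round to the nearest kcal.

Convert to metric: weight = 160 ÷ 2.2 = 72.7273 kg; height = (6×12 + 7) × 2.54 = 79 × 2.54 = 200.66 cm.
Mifflin-St Jeor (male): BMR = 10(72.7273) + 6.25(200.66) − 5(62) + 5 = 727.2727 + 1254.125 − 310 + 5 = 1676.3977 kcal/day.

1676 kilocalories/day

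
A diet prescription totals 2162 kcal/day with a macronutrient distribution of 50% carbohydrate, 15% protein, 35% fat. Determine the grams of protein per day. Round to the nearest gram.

Protein energy = 15% × 2162 = 324.3 kcal.
At 4 kcal/g: 324.3 ÷ 4 = 81.075 g.

81 g/day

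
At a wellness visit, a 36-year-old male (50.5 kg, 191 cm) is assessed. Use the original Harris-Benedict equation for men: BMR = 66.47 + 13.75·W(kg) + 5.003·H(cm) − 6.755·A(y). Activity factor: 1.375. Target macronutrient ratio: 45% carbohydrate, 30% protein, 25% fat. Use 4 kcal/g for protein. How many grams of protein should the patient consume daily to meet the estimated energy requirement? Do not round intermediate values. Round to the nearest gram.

Harris-Benedict: BMR = 66.47 + 13.75(50.5) + 5.003(191) − 6.755(36) = 1473.238 kcal/day.
TEE = 1473.238 × 1.375 = 2025.7023 kcal/day.
Protein energy = 30% × 2025.7023 = 607.7107 kcal.
Protein = 607.7107 ÷ 4 kcal/g = 151.9277 g.

152 g/day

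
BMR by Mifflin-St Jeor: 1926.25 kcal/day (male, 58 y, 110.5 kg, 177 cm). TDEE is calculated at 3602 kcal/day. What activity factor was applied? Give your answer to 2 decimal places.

Activity factor = TEE ÷ BMR = 3602 ÷ 1926.25 = 1.87.

1.87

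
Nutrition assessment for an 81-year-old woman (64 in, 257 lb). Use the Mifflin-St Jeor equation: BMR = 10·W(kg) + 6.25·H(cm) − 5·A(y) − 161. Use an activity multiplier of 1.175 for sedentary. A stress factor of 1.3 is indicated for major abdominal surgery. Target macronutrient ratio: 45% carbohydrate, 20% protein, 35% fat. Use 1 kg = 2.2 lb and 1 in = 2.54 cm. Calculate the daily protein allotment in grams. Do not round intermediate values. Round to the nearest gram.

124 g/day

Convert to metric: weight = 257 ÷ 2.2 = 116.8182 kg; height = 64 × 2.54 = 162.56 cm.
Mifflin-St Jeor (female): BMR = 10(116.8182) + 6.25(162.56) − 5(81) − 161 = 1168.1818 + 1016 − 405 − 161 = 1618.1818 kcal/day.
TEE = 1618.1818 × 1.175 = 1901.3636 kcal/day.
With stress factor 1.3: 1901.3636 × 1.3 = 2471.7727 kcal/day.
Protein energy = 20% × 2471.7727 = 494.3545 kcal.
Protein = 494.3545 ÷ 4 kcal/g = 123.5886 g.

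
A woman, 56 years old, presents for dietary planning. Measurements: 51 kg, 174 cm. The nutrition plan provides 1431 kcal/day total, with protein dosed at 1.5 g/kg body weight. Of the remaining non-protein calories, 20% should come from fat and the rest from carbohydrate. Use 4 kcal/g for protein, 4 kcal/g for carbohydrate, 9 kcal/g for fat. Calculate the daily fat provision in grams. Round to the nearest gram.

Protein = 1.5 × 51 = 76.5 g → 76.5 × 4 = 306 kcal.
Non-protein calories = 1431 − 306 = 1125 kcal.
Fat: 20% × 1125 = 225 kcal; carbohydrate: 900 kcal.
Fat: 225 kcal ÷ 9 kcal/g = 25 g.

25 g/day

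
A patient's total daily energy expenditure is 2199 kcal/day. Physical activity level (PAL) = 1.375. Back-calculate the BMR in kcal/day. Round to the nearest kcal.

BMR = TEE ÷ activity factor = 2199 ÷ 1.375 = 1599.2727 kcal/day.

1599 kcal/day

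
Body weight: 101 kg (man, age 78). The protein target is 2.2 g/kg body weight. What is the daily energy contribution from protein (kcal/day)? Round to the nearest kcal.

889 kcal/day

Protein = 2.2 g/kg × 101 kg = 222.2 g/day.
Protein energy = 222.2 g × 4 kcal/g = 888.8 kcal/day.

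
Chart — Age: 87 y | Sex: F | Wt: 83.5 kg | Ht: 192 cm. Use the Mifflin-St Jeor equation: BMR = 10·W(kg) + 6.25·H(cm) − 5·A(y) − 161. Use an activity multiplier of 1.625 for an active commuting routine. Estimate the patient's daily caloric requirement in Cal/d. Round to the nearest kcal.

2338 Cal/d

Mifflin-St Jeor (female): BMR = 10(83.5) + 6.25(192) − 5(87) − 161 = 835 + 1200 − 435 − 161 = 1439 kcal/day.
TEE = BMR × activity factor = 1439 × 1.625 = 2338.375 kcal/day.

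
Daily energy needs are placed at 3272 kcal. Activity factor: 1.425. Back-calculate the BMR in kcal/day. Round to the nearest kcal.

BMR = TEE ÷ activity factor = 3272 ÷ 1.425 = 2296.1404 kcal/day.

2296 kcal/day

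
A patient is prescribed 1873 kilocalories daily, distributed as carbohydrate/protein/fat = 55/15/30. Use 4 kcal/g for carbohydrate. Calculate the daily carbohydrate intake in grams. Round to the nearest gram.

Carbohydrate energy = 55% × 1873 = 1030.15 kcal.
At 4 kcal/g: 1030.15 ÷ 4 = 257.5375 g.

258 g/day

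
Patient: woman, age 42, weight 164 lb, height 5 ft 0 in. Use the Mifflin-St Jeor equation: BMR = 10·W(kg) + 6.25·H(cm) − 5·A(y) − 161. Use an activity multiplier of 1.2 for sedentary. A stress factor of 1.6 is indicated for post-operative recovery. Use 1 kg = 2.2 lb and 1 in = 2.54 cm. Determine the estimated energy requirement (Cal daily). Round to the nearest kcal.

2548 Cal daily

Convert to metric: weight = 164 ÷ 2.2 = 74.5455 kg; height = (5×12 + 0) × 2.54 = 60 × 2.54 = 152.4 cm.
Mifflin-St Jeor (female): BMR = 10(74.5455) + 6.25(152.4) − 5(42) − 161 = 745.4545 + 952.5 − 210 − 161 = 1326.9545 kcal/day.
TEE = BMR × activity factor = 1326.9545 × 1.2 = 1592.3455 kcal/day.
Apply stress factor: 1592.3455 × 1.6 = 2547.7527 kcal/day.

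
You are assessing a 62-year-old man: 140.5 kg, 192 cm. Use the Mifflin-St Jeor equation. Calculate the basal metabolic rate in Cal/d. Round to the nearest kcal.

2300 Cal/d

Mifflin-St Jeor (male): BMR = 10(140.5) + 6.25(192) − 5(62) + 5 = 1405 + 1200 − 310 + 5 = 2300 kcal/day.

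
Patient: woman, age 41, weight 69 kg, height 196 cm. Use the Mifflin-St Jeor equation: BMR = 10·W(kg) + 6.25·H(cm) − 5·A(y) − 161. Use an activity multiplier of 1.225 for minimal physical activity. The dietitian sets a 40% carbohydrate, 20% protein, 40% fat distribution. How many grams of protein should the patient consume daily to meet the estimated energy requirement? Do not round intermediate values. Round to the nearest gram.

Mifflin-St Jeor (female): BMR = 10(69) + 6.25(196) − 5(41) − 161 = 690 + 1225 − 205 − 161 = 1549 kcal/day.
TEE = 1549 × 1.225 = 1897.525 kcal/day.
Protein energy = 20% × 1897.525 = 379.505 kcal.
Protein = 379.505 ÷ 4 kcal/g = 94.8763 g.

95 g/day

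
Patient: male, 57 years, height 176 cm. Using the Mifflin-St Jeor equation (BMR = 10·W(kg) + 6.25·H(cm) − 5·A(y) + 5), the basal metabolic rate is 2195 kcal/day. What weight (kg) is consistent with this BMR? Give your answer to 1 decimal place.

2195 = 10·W + 6.25(176) − 5(57) + 5
10·W = 2195 − 820 = 1375, so W = 137.5 kg.

137.5 kg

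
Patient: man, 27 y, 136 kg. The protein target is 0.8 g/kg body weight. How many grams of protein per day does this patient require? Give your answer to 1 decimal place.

Protein = 0.8 g/kg × 136 kg = 108.8 g/day.

108.8 g/day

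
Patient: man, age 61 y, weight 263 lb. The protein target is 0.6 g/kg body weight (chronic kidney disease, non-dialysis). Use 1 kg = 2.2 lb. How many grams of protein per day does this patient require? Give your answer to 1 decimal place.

71.7 g/day

Weight in kg = 263 ÷ 2.2 = 119.5455 kg.
Protein = 0.6 g/kg × 119.5455 kg = 71.7273 g/day.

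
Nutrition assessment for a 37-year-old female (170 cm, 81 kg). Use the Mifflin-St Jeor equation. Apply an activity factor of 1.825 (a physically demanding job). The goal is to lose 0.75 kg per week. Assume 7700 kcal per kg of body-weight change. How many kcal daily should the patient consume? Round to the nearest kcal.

Mifflin-St Jeor (female): BMR = 10(81) + 6.25(170) − 5(37) − 161 = 810 + 1062.5 − 185 − 161 = 1526.5 kcal/day.
TEE = 1526.5 × 1.825 = 2785.8625 kcal/day.
Required daily deficit = 0.75 × 7700 ÷ 7 = 825 kcal/day.
Target intake = 2785.8625 − 825 = 1960.8625 kcal/day.

1961 kcal daily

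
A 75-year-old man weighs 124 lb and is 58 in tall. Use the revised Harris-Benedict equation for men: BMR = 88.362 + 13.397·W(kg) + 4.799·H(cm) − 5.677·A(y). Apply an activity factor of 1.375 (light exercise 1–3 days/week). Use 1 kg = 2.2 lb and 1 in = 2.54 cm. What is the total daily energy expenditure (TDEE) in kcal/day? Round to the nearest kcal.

Convert to metric: weight = 124 ÷ 2.2 = 56.3636 kg; height = 58 × 2.54 = 147.32 cm.
Harris-Benedict: BMR = 88.362 + 13.397(56.3636) + 4.799(147.32) − 5.677(75) = 1124.6793 kcal/day.
TEE = BMR × activity factor = 1124.6793 × 1.375 = 1546.4341 kcal/day.

1546 kcal/day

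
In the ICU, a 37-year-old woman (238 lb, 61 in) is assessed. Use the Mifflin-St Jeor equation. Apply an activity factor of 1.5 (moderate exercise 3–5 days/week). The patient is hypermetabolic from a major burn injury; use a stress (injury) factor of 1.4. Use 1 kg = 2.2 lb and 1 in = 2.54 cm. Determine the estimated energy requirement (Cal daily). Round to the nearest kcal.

Convert to metric: weight = 238 ÷ 2.2 = 108.1818 kg; height = 61 × 2.54 = 154.94 cm.
Mifflin-St Jeor (female): BMR = 10(108.1818) + 6.25(154.94) − 5(37) − 161 = 1081.8182 + 968.375 − 185 − 161 = 1704.1932 kcal/day.
TEE = BMR × activity factor = 1704.1932 × 1.5 = 2556.2898 kcal/day.
Apply stress factor: 2556.2898 × 1.4 = 3578.8057 kcal/day.

3579 Cal daily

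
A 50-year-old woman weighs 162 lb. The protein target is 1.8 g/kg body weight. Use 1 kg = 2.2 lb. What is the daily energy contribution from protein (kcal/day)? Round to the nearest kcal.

530 kcal/day

Weight in kg = 162 ÷ 2.2 = 73.6364 kg.
Protein = 1.8 g/kg × 73.6364 kg = 132.5455 g/day.
Protein energy = 132.5455 g × 4 kcal/g = 530.1818 kcal/day.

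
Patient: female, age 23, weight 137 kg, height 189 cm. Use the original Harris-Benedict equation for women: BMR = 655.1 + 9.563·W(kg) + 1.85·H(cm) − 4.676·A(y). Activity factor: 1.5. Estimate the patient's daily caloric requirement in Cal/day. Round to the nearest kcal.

3311 Cal/day

Harris-Benedict: BMR = 655.1 + 9.563(137) + 1.85(189) − 4.676(23) = 2207.333 kcal/day.
TEE = BMR × activity factor = 2207.333 × 1.5 = 3310.9995 kcal/day.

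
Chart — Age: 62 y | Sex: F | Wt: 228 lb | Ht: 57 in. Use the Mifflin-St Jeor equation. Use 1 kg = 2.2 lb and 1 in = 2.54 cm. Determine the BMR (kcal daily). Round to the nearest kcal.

Convert to metric: weight = 228 ÷ 2.2 = 103.6364 kg; height = 57 × 2.54 = 144.78 cm.
Mifflin-St Jeor (female): BMR = 10(103.6364) + 6.25(144.78) − 5(62) − 161 = 1036.3636 + 904.875 − 310 − 161 = 1470.2386 kcal/day.

1470 kcal daily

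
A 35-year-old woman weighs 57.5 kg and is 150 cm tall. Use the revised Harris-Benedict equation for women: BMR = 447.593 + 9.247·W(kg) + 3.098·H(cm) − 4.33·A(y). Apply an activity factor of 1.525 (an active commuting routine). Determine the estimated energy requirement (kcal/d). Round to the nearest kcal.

Harris-Benedict: BMR = 447.593 + 9.247(57.5) + 3.098(150) − 4.33(35) = 1292.4455 kcal/day.
TEE = BMR × activity factor = 1292.4455 × 1.525 = 1970.9794 kcal/day.

1971 kcal/d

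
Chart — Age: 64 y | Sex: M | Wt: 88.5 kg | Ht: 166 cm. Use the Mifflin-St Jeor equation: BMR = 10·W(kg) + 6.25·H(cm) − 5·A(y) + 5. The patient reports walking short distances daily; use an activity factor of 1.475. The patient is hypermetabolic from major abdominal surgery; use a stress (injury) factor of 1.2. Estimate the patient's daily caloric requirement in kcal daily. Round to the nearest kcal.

Mifflin-St Jeor (male): BMR = 10(88.5) + 6.25(166) − 5(64) + 5 = 885 + 1037.5 − 320 + 5 = 1607.5 kcal/day.
TEE = BMR × activity factor = 1607.5 × 1.475 = 2371.0625 kcal/day.
Apply stress factor: 2371.0625 × 1.2 = 2845.275 kcal/day.

2845 kcal daily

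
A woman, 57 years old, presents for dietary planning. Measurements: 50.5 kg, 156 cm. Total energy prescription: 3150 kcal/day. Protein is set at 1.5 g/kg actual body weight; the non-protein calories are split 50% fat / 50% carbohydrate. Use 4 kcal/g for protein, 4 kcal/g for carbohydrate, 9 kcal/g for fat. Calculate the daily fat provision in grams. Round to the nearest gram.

Protein = 1.5 × 50.5 = 75.75 g → 75.75 × 4 = 303 kcal.
Non-protein calories = 3150 − 303 = 2847 kcal.
Fat: 50% × 2847 = 1423.5 kcal; carbohydrate: 1423.5 kcal.
Fat: 1423.5 kcal ÷ 9 kcal/g = 158.1667 g.

158 g/day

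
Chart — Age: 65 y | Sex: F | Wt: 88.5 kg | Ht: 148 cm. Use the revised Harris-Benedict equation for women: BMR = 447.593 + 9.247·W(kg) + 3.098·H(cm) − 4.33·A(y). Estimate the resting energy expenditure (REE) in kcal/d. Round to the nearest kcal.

Harris-Benedict: BMR = 447.593 + 9.247(88.5) + 3.098(148) − 4.33(65) = 1443.0065 kcal/day.

1443 kcal/d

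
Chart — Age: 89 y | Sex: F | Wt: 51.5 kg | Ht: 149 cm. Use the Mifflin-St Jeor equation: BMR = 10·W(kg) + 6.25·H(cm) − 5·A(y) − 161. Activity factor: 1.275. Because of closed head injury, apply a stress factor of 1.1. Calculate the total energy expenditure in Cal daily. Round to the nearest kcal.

Mifflin-St Jeor (female): BMR = 10(51.5) + 6.25(149) − 5(89) − 161 = 515 + 931.25 − 445 − 161 = 840.25 kcal/day.
TEE = BMR × activity factor = 840.25 × 1.275 = 1071.3188 kcal/day.
Apply stress factor: 1071.3188 × 1.1 = 1178.4506 kcal/day.

1178 Cal daily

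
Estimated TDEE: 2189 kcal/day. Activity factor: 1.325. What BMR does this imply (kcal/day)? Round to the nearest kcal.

BMR = TEE ÷ activity factor = 2189 ÷ 1.325 = 1652.0755 kcal/day.

1652 kcal/day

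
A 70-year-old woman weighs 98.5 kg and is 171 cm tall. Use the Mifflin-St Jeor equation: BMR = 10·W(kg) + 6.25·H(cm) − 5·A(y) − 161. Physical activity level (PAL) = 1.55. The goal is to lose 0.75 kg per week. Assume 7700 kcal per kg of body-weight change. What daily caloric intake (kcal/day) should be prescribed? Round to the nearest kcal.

Mifflin-St Jeor (female): BMR = 10(98.5) + 6.25(171) − 5(70) − 161 = 985 + 1068.75 − 350 − 161 = 1542.75 kcal/day.
TEE = 1542.75 × 1.55 = 2391.2625 kcal/day.
Required daily deficit = 0.75 × 7700 ÷ 7 = 825 kcal/day.
Target intake = 2391.2625 − 825 = 1566.2625 kcal/day.

1566 kcal/day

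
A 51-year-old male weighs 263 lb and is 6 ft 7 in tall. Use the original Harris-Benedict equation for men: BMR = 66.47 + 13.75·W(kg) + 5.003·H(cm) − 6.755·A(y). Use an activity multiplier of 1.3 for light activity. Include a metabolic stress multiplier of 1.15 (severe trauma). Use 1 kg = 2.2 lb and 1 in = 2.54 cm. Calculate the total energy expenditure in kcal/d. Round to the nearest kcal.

Convert to metric: weight = 263 ÷ 2.2 = 119.5455 kg; height = (6×12 + 7) × 2.54 = 79 × 2.54 = 200.66 cm.
Harris-Benedict: BMR = 66.47 + 13.75(119.5455) + 5.003(200.66) − 6.755(51) = 2369.617 kcal/day.
TEE = BMR × activity factor = 2369.617 × 1.3 = 3080.5021 kcal/day.
Apply stress factor: 3080.5021 × 1.15 = 3542.5774 kcal/day.

3543 kcal/d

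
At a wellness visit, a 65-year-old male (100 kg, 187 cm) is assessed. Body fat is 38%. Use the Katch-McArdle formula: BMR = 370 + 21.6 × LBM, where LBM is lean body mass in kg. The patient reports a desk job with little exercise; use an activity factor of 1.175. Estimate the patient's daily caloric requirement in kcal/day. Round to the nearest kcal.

2008 kcal/day

LBM = 100 × (1 − 0.38) = 62 kg. Katch-McArdle: BMR = 370 + 21.6 × 62 = 1709.2 kcal/day.
TEE = BMR × activity factor = 1709.2 × 1.175 = 2008.31 kcal/day.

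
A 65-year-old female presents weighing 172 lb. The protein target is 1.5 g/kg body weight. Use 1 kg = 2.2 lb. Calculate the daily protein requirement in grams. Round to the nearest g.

117 g/day

Weight in kg = 172 ÷ 2.2 = 78.1818 kg.
Protein = 1.5 g/kg × 78.1818 kg = 117.2727 g/day.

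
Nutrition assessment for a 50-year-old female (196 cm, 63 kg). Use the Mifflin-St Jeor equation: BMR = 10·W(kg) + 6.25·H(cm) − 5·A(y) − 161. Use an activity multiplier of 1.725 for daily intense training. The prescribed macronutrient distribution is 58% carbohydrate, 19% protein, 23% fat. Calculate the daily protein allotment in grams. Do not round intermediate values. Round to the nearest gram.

118 g/day

Mifflin-St Jeor (female): BMR = 10(63) + 6.25(196) − 5(50) − 161 = 630 + 1225 − 250 − 161 = 1444 kcal/day.
TEE = 1444 × 1.725 = 2490.9 kcal/day.
Protein energy = 19% × 2490.9 = 473.271 kcal.
Protein = 473.271 ÷ 4 kcal/g = 118.3178 g.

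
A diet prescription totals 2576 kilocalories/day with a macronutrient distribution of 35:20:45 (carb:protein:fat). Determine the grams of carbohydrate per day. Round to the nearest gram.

Carbohydrate energy = 35% × 2576 = 901.6 kcal.
At 4 kcal/g: 901.6 ÷ 4 = 225.4 g.

225 g/day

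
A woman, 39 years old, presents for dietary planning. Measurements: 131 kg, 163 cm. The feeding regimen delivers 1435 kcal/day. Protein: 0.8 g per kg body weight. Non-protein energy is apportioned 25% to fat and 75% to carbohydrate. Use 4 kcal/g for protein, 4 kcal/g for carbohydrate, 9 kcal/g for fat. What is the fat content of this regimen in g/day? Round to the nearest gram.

Protein = 0.8 × 131 = 104.8 g → 104.8 × 4 = 419.2 kcal.
Non-protein calories = 1435 − 419.2 = 1015.8 kcal.
Fat: 25% × 1015.8 = 253.95 kcal; carbohydrate: 761.85 kcal.
Fat: 253.95 kcal ÷ 9 kcal/g = 28.2167 g.

28 g/day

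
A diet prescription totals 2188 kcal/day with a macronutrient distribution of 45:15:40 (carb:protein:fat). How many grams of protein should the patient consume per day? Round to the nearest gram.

82 g/day

Protein energy = 15% × 2188 = 328.2 kcal.
At 4 kcal/g: 328.2 ÷ 4 = 82.05 g.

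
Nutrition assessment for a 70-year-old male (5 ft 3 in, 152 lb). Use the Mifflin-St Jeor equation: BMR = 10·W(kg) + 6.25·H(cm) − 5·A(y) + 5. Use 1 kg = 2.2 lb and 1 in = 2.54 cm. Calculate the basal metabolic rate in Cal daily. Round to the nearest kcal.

1346 Cal daily

Convert to metric: weight = 152 ÷ 2.2 = 69.0909 kg; height = (5×12 + 3) × 2.54 = 63 × 2.54 = 160.02 cm.
Mifflin-St Jeor (male): BMR = 10(69.0909) + 6.25(160.02) − 5(70) + 5 = 690.9091 + 1000.125 − 350 + 5 = 1346.0341 kcal/day.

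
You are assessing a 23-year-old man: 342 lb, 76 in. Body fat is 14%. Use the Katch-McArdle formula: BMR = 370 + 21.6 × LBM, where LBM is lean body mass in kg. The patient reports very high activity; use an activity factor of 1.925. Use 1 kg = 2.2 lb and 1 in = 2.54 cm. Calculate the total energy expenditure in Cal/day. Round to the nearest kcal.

6271 Cal/day

Convert to metric: weight = 342 ÷ 2.2 = 155.4545 kg; height = 76 × 2.54 = 193.04 cm.
LBM = 155.4545 × (1 − 0.14) = 133.6909 kg. Katch-McArdle: BMR = 370 + 21.6 × 133.6909 = 3257.7236 kcal/day.
TEE = BMR × activity factor = 3257.7236 × 1.925 = 6271.118 kcal/day.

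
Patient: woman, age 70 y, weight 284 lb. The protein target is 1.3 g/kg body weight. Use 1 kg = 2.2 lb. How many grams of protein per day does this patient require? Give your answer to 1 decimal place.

Weight in kg = 284 ÷ 2.2 = 129.0909 kg.
Protein = 1.3 g/kg × 129.0909 kg = 167.8182 g/day.

167.8 g/day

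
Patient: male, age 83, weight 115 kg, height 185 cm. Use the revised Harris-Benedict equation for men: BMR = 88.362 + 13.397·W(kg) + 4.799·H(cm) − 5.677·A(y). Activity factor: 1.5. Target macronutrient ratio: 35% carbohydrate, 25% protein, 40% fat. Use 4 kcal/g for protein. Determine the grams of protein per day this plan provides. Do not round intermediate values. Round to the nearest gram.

192 g/day

Harris-Benedict: BMR = 88.362 + 13.397(115) + 4.799(185) − 5.677(83) = 2045.641 kcal/day.
TEE = 2045.641 × 1.5 = 3068.4615 kcal/day.
Protein energy = 25% × 3068.4615 = 767.1154 kcal.
Protein = 767.1154 ÷ 4 kcal/g = 191.7788 g.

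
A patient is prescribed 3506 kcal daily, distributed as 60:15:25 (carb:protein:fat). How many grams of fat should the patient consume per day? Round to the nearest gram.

97 g/day

Fat energy = 25% × 3506 = 876.5 kcal.
At 9 kcal/g: 876.5 ÷ 9 = 97.3889 g.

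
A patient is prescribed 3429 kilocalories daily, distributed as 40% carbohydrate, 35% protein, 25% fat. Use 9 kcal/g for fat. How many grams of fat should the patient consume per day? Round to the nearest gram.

Fat energy = 25% × 3429 = 857.25 kcal.
At 9 kcal/g: 857.25 ÷ 9 = 95.25 g.

95 g/day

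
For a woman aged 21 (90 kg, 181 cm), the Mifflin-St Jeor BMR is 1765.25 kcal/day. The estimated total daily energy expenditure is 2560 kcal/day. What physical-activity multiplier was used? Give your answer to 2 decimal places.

1.45

Activity factor = TEE ÷ BMR = 2560 ÷ 1765.25 = 1.45.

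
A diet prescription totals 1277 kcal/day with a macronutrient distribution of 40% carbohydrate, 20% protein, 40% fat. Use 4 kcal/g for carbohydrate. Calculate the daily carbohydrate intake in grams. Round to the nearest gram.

Carbohydrate energy = 40% × 1277 = 510.8 kcal.
At 4 kcal/g: 510.8 ÷ 4 = 127.7 g.

128 g/day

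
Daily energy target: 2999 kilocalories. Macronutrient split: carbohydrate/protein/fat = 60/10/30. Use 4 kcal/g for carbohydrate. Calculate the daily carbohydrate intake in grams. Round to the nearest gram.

Carbohydrate energy = 60% × 2999 = 1799.4 kcal.
At 4 kcal/g: 1799.4 ÷ 4 = 449.85 g.

450 g/day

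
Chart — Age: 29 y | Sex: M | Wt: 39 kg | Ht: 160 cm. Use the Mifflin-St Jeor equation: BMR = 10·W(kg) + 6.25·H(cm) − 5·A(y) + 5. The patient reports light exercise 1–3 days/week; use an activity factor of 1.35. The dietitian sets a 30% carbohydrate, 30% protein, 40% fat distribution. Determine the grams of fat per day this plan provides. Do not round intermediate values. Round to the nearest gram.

75 g/day

Mifflin-St Jeor (male): BMR = 10(39) + 6.25(160) − 5(29) + 5 = 390 + 1000 − 145 + 5 = 1250 kcal/day.
TEE = 1250 × 1.35 = 1687.5 kcal/day.
Fat energy = 40% × 1687.5 = 675 kcal.
Fat = 675 ÷ 9 kcal/g = 75 g.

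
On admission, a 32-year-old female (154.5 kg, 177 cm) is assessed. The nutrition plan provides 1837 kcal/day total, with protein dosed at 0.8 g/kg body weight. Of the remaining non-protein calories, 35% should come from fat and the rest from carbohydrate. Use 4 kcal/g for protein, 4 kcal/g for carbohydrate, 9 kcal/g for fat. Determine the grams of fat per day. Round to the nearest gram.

Protein = 0.8 × 154.5 = 123.6 g → 123.6 × 4 = 494.4 kcal.
Non-protein calories = 1837 − 494.4 = 1342.6 kcal.
Fat: 35% × 1342.6 = 469.91 kcal; carbohydrate: 872.69 kcal.
Fat: 469.91 kcal ÷ 9 kcal/g = 52.2122 g.

52 g/day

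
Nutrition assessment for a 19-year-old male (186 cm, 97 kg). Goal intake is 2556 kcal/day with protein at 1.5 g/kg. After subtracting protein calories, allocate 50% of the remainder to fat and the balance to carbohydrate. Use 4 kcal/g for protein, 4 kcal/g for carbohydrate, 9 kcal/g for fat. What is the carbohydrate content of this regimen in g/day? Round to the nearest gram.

Protein = 1.5 × 97 = 145.5 g → 145.5 × 4 = 582 kcal.
Non-protein calories = 2556 − 582 = 1974 kcal.
Fat: 50% × 1974 = 987 kcal; carbohydrate: 987 kcal.
Carbohydrate: 987 kcal ÷ 4 kcal/g = 246.75 g.

247 g/day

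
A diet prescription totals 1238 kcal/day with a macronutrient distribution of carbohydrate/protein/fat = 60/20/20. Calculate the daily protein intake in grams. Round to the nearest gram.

Protein energy = 20% × 1238 = 247.6 kcal.
At 4 kcal/g: 247.6 ÷ 4 = 61.9 g.

62 g/day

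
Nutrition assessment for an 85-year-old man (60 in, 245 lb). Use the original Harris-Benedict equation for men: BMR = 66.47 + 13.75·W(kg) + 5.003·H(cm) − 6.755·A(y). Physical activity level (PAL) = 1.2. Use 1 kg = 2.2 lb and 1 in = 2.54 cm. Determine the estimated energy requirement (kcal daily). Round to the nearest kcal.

2143 kcal daily

Convert to metric: weight = 245 ÷ 2.2 = 111.3636 kg; height = 60 × 2.54 = 152.4 cm.
Harris-Benedict: BMR = 66.47 + 13.75(111.3636) + 5.003(152.4) − 6.755(85) = 1786.0022 kcal/day.
TEE = BMR × activity factor = 1786.0022 × 1.2 = 2143.2026 kcal/day.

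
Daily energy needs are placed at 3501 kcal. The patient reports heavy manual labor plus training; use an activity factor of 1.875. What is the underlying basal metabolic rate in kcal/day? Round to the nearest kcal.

1867 kcal/day

BMR = TEE ÷ activity factor = 3501 ÷ 1.875 = 1867.2 kcal/day.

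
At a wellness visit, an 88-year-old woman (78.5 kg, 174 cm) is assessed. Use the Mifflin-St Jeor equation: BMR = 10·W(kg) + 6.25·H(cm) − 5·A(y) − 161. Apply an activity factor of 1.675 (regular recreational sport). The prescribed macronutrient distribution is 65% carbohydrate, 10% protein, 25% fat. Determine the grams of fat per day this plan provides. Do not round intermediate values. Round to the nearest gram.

59 g/day

Mifflin-St Jeor (female): BMR = 10(78.5) + 6.25(174) − 5(88) − 161 = 785 + 1087.5 − 440 − 161 = 1271.5 kcal/day.
TEE = 1271.5 × 1.675 = 2129.7625 kcal/day.
Fat energy = 25% × 2129.7625 = 532.4406 kcal.
Fat = 532.4406 ÷ 9 kcal/g = 59.1601 g.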